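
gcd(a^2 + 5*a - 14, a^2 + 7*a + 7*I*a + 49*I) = a + 7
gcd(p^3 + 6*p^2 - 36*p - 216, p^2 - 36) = p^2 - 36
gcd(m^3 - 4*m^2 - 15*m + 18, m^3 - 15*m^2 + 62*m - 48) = m^2 - 7*m + 6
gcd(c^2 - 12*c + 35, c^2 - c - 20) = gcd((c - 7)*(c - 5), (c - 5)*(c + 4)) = c - 5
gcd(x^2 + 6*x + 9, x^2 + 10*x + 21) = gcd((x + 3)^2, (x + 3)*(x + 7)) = x + 3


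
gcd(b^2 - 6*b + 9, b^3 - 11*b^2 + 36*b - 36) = b - 3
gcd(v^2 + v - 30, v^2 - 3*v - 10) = v - 5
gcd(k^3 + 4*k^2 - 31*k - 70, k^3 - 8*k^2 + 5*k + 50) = k^2 - 3*k - 10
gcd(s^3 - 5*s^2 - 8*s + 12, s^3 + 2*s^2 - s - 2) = s^2 + s - 2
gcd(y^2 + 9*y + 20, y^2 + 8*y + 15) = y + 5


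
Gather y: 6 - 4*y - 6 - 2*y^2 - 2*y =-2*y^2 - 6*y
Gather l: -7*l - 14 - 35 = -7*l - 49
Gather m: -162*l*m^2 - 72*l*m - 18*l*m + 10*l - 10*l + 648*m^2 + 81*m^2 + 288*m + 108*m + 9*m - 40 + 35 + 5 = m^2*(729 - 162*l) + m*(405 - 90*l)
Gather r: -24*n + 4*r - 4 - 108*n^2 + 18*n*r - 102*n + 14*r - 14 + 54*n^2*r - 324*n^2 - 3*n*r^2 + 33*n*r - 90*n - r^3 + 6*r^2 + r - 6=-432*n^2 - 216*n - r^3 + r^2*(6 - 3*n) + r*(54*n^2 + 51*n + 19) - 24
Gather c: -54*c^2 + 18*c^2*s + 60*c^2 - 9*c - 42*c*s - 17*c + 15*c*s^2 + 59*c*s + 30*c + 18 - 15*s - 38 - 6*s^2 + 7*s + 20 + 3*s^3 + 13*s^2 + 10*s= c^2*(18*s + 6) + c*(15*s^2 + 17*s + 4) + 3*s^3 + 7*s^2 + 2*s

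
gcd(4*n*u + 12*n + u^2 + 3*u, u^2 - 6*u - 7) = 1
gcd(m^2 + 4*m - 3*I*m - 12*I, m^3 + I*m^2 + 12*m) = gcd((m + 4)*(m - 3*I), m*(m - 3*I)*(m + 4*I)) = m - 3*I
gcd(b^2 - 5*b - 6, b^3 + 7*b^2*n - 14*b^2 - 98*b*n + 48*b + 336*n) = b - 6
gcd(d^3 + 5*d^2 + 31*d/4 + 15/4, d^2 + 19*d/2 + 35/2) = d + 5/2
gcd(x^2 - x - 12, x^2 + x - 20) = x - 4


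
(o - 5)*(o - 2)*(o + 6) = o^3 - o^2 - 32*o + 60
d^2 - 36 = (d - 6)*(d + 6)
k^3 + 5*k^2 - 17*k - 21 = (k - 3)*(k + 1)*(k + 7)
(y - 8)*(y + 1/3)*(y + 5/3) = y^3 - 6*y^2 - 139*y/9 - 40/9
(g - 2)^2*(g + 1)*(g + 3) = g^4 - 9*g^2 + 4*g + 12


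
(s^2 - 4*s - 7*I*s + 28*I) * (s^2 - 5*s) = s^4 - 9*s^3 - 7*I*s^3 + 20*s^2 + 63*I*s^2 - 140*I*s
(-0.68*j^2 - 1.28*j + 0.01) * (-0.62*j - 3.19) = 0.4216*j^3 + 2.9628*j^2 + 4.077*j - 0.0319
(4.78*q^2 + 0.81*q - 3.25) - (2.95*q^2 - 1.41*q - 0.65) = 1.83*q^2 + 2.22*q - 2.6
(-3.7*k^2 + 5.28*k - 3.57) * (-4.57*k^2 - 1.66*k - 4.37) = 16.909*k^4 - 17.9876*k^3 + 23.7191*k^2 - 17.1474*k + 15.6009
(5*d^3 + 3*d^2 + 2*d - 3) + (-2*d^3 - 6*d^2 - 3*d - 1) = 3*d^3 - 3*d^2 - d - 4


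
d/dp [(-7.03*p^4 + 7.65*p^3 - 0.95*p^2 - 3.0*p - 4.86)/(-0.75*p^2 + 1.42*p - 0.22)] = (10.545*p^5 - 35.6853*p^4 + 27.9124*p^3 - 8.648*p^2 - 6.872*p + 7.5612)/(0.5625*p^4 - 2.13*p^3 + 2.3464*p^2 - 0.6248*p + 0.0484)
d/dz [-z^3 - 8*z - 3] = -3*z^2 - 8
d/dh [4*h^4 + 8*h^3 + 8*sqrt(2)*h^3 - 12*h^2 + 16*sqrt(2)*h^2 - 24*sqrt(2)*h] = 16*h^3 + 24*h^2 + 24*sqrt(2)*h^2 - 24*h + 32*sqrt(2)*h - 24*sqrt(2)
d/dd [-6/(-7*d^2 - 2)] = -84*d/(7*d^2 + 2)^2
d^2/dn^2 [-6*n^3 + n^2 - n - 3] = 2 - 36*n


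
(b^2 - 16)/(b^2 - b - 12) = (b + 4)/(b + 3)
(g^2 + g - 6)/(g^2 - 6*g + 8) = (g + 3)/(g - 4)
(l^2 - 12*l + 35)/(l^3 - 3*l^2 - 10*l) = (l - 7)/(l*(l + 2))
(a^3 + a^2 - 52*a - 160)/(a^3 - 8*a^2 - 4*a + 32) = (a^2 + 9*a + 20)/(a^2 - 4)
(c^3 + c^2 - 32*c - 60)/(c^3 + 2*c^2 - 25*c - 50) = (c - 6)/(c - 5)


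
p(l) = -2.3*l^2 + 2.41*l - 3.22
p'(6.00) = -25.19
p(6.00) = -71.56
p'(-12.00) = 57.61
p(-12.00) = -363.34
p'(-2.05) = 11.84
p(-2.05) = -17.83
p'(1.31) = -3.62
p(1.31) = -4.01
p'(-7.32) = 36.08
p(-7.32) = -144.10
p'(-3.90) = 20.35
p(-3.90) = -47.60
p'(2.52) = -9.18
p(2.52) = -11.75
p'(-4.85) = 24.72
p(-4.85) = -69.01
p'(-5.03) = 25.55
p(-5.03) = -73.53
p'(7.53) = -32.23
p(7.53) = -115.48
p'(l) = 2.41 - 4.6*l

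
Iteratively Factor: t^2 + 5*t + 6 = (t + 3)*(t + 2)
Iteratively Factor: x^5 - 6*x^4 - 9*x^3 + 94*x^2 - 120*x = (x)*(x^4 - 6*x^3 - 9*x^2 + 94*x - 120) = x*(x - 2)*(x^3 - 4*x^2 - 17*x + 60) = x*(x - 5)*(x - 2)*(x^2 + x - 12) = x*(x - 5)*(x - 2)*(x + 4)*(x - 3)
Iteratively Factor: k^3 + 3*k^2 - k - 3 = (k + 3)*(k^2 - 1) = (k + 1)*(k + 3)*(k - 1)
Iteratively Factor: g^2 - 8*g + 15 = (g - 5)*(g - 3)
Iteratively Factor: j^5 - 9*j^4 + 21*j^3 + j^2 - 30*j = (j)*(j^4 - 9*j^3 + 21*j^2 + j - 30) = j*(j + 1)*(j^3 - 10*j^2 + 31*j - 30) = j*(j - 5)*(j + 1)*(j^2 - 5*j + 6) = j*(j - 5)*(j - 3)*(j + 1)*(j - 2)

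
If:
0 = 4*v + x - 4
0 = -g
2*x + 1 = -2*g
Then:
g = 0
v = 9/8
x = -1/2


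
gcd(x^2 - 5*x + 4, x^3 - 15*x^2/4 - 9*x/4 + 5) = x^2 - 5*x + 4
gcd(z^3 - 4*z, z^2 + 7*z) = z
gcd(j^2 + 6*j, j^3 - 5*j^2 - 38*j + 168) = j + 6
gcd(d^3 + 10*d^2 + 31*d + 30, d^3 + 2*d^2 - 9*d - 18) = d^2 + 5*d + 6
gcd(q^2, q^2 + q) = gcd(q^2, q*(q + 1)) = q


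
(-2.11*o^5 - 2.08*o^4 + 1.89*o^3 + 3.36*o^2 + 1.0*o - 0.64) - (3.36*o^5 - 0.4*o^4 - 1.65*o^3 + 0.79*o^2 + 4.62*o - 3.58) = -5.47*o^5 - 1.68*o^4 + 3.54*o^3 + 2.57*o^2 - 3.62*o + 2.94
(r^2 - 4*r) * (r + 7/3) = r^3 - 5*r^2/3 - 28*r/3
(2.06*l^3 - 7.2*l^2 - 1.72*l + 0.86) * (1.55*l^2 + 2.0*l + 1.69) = 3.193*l^5 - 7.04*l^4 - 13.5846*l^3 - 14.275*l^2 - 1.1868*l + 1.4534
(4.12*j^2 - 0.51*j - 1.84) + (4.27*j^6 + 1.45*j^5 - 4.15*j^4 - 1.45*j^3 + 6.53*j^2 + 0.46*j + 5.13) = 4.27*j^6 + 1.45*j^5 - 4.15*j^4 - 1.45*j^3 + 10.65*j^2 - 0.05*j + 3.29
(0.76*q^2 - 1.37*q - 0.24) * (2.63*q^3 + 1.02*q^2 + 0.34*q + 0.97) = 1.9988*q^5 - 2.8279*q^4 - 1.7702*q^3 + 0.0265999999999999*q^2 - 1.4105*q - 0.2328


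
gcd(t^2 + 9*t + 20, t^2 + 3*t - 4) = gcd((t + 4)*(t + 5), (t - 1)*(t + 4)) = t + 4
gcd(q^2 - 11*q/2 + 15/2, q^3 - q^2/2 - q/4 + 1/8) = 1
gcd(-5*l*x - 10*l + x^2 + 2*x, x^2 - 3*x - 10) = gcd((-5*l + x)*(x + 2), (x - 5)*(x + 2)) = x + 2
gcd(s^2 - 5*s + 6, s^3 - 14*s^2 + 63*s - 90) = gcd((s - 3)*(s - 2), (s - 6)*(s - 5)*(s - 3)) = s - 3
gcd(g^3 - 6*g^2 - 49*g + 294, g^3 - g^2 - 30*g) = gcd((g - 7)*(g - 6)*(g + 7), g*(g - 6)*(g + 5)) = g - 6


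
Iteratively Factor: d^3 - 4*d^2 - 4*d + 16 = (d + 2)*(d^2 - 6*d + 8) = (d - 4)*(d + 2)*(d - 2)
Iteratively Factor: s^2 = (s)*(s)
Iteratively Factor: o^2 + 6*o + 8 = (o + 4)*(o + 2)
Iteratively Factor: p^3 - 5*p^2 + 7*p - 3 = (p - 1)*(p^2 - 4*p + 3) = (p - 3)*(p - 1)*(p - 1)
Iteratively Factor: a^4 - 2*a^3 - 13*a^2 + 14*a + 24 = (a + 3)*(a^3 - 5*a^2 + 2*a + 8) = (a - 4)*(a + 3)*(a^2 - a - 2) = (a - 4)*(a - 2)*(a + 3)*(a + 1)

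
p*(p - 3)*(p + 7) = p^3 + 4*p^2 - 21*p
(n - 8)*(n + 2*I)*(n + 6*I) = n^3 - 8*n^2 + 8*I*n^2 - 12*n - 64*I*n + 96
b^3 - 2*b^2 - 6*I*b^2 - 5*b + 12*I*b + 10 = (b - 2)*(b - 5*I)*(b - I)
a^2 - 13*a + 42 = (a - 7)*(a - 6)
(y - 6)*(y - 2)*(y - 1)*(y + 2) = y^4 - 7*y^3 + 2*y^2 + 28*y - 24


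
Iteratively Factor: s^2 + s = (s + 1)*(s)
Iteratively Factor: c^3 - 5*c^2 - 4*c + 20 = (c + 2)*(c^2 - 7*c + 10) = (c - 5)*(c + 2)*(c - 2)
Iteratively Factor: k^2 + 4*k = (k)*(k + 4)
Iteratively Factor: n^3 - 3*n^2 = (n)*(n^2 - 3*n) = n^2*(n - 3)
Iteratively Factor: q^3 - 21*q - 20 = (q + 1)*(q^2 - q - 20) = (q - 5)*(q + 1)*(q + 4)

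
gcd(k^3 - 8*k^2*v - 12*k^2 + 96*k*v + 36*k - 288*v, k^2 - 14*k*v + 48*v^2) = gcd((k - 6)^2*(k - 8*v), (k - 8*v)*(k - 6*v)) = -k + 8*v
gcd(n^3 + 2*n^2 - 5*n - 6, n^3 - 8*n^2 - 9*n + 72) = n + 3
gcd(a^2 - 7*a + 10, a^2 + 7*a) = 1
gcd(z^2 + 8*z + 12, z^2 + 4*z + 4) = z + 2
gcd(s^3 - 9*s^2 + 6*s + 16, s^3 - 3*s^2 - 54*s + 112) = s^2 - 10*s + 16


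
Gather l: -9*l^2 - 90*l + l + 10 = -9*l^2 - 89*l + 10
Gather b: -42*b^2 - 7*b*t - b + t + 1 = -42*b^2 + b*(-7*t - 1) + t + 1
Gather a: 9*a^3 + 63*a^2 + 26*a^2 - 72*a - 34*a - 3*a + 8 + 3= 9*a^3 + 89*a^2 - 109*a + 11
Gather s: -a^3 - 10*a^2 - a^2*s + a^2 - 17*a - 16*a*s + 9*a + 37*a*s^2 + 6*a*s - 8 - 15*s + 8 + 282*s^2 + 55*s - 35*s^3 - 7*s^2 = -a^3 - 9*a^2 - 8*a - 35*s^3 + s^2*(37*a + 275) + s*(-a^2 - 10*a + 40)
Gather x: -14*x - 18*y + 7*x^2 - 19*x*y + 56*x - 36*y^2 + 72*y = 7*x^2 + x*(42 - 19*y) - 36*y^2 + 54*y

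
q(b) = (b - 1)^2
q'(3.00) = 4.00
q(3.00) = 4.00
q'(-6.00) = -14.00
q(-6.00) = 49.00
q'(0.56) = -0.88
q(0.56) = 0.19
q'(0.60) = -0.80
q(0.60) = 0.16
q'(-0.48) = -2.96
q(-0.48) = 2.19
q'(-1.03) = -4.06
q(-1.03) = 4.12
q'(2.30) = 2.60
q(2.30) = 1.69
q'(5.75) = 9.50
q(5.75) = 22.56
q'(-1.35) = -4.70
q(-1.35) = 5.52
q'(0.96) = -0.08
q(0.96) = 0.00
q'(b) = 2*b - 2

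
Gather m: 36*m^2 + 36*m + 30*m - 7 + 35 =36*m^2 + 66*m + 28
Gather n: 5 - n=5 - n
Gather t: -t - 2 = -t - 2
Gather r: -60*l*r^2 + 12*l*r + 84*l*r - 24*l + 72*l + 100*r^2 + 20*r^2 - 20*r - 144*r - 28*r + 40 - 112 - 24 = 48*l + r^2*(120 - 60*l) + r*(96*l - 192) - 96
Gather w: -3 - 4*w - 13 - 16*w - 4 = -20*w - 20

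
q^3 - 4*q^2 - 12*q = q*(q - 6)*(q + 2)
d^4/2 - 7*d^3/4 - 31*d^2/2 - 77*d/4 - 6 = (d/2 + 1/2)*(d - 8)*(d + 1/2)*(d + 3)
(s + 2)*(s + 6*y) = s^2 + 6*s*y + 2*s + 12*y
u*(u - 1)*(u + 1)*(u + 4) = u^4 + 4*u^3 - u^2 - 4*u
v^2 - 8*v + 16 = (v - 4)^2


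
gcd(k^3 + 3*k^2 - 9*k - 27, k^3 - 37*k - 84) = k + 3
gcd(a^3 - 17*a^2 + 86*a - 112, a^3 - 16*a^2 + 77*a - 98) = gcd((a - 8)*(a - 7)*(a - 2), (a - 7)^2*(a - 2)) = a^2 - 9*a + 14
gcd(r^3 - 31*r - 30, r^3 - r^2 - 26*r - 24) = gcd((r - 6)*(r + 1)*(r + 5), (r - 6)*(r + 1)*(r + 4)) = r^2 - 5*r - 6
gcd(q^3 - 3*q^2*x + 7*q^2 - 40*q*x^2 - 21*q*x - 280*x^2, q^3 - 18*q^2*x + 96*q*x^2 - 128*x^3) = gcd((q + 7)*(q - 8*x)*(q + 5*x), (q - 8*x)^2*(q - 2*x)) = -q + 8*x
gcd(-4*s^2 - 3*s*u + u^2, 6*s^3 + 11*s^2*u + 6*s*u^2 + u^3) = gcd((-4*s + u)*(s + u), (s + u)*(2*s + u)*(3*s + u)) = s + u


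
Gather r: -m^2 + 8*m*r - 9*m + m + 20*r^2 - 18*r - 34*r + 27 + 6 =-m^2 - 8*m + 20*r^2 + r*(8*m - 52) + 33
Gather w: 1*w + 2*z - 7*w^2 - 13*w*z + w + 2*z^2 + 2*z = -7*w^2 + w*(2 - 13*z) + 2*z^2 + 4*z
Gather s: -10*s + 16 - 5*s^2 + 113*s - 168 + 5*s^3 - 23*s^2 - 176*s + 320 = 5*s^3 - 28*s^2 - 73*s + 168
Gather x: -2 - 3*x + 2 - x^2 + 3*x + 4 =4 - x^2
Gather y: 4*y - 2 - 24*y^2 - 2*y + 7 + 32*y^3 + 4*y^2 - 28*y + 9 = 32*y^3 - 20*y^2 - 26*y + 14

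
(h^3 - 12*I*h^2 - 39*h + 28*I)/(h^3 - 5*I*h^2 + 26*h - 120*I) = (h^2 - 8*I*h - 7)/(h^2 - I*h + 30)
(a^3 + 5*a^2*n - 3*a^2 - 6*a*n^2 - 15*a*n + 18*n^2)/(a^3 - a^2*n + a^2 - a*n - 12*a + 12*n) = (a + 6*n)/(a + 4)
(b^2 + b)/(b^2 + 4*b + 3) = b/(b + 3)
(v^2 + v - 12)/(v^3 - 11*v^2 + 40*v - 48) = (v + 4)/(v^2 - 8*v + 16)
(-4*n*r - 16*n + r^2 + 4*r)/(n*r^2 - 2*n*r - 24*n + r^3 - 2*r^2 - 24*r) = (-4*n + r)/(n*r - 6*n + r^2 - 6*r)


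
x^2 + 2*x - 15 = (x - 3)*(x + 5)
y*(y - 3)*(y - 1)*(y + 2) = y^4 - 2*y^3 - 5*y^2 + 6*y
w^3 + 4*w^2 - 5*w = w*(w - 1)*(w + 5)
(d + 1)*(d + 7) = d^2 + 8*d + 7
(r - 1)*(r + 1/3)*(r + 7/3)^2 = r^4 + 4*r^3 + 2*r^2 - 140*r/27 - 49/27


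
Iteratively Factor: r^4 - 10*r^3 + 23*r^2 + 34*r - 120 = (r - 5)*(r^3 - 5*r^2 - 2*r + 24) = (r - 5)*(r - 4)*(r^2 - r - 6) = (r - 5)*(r - 4)*(r - 3)*(r + 2)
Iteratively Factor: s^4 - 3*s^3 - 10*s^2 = (s)*(s^3 - 3*s^2 - 10*s) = s*(s - 5)*(s^2 + 2*s) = s^2*(s - 5)*(s + 2)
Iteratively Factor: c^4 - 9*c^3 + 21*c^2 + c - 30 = (c + 1)*(c^3 - 10*c^2 + 31*c - 30) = (c - 2)*(c + 1)*(c^2 - 8*c + 15) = (c - 5)*(c - 2)*(c + 1)*(c - 3)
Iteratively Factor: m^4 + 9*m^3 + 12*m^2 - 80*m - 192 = (m + 4)*(m^3 + 5*m^2 - 8*m - 48) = (m - 3)*(m + 4)*(m^2 + 8*m + 16) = (m - 3)*(m + 4)^2*(m + 4)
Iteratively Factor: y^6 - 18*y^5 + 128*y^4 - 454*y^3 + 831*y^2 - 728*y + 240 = (y - 4)*(y^5 - 14*y^4 + 72*y^3 - 166*y^2 + 167*y - 60) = (y - 5)*(y - 4)*(y^4 - 9*y^3 + 27*y^2 - 31*y + 12) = (y - 5)*(y - 4)*(y - 3)*(y^3 - 6*y^2 + 9*y - 4) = (y - 5)*(y - 4)*(y - 3)*(y - 1)*(y^2 - 5*y + 4) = (y - 5)*(y - 4)*(y - 3)*(y - 1)^2*(y - 4)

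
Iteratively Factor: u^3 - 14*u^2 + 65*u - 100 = (u - 5)*(u^2 - 9*u + 20) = (u - 5)^2*(u - 4)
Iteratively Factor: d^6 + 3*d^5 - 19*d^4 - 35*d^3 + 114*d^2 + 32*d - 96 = (d + 4)*(d^5 - d^4 - 15*d^3 + 25*d^2 + 14*d - 24) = (d - 3)*(d + 4)*(d^4 + 2*d^3 - 9*d^2 - 2*d + 8) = (d - 3)*(d - 2)*(d + 4)*(d^3 + 4*d^2 - d - 4) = (d - 3)*(d - 2)*(d + 1)*(d + 4)*(d^2 + 3*d - 4) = (d - 3)*(d - 2)*(d + 1)*(d + 4)^2*(d - 1)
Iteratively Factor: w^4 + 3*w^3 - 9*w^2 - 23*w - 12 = (w + 1)*(w^3 + 2*w^2 - 11*w - 12) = (w - 3)*(w + 1)*(w^2 + 5*w + 4) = (w - 3)*(w + 1)*(w + 4)*(w + 1)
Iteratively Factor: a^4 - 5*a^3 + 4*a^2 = (a - 1)*(a^3 - 4*a^2) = (a - 4)*(a - 1)*(a^2) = a*(a - 4)*(a - 1)*(a)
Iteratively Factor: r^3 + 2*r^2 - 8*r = (r - 2)*(r^2 + 4*r) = r*(r - 2)*(r + 4)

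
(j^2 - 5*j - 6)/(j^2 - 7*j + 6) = (j + 1)/(j - 1)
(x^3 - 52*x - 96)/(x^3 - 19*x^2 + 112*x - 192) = (x^2 + 8*x + 12)/(x^2 - 11*x + 24)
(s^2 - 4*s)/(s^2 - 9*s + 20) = s/(s - 5)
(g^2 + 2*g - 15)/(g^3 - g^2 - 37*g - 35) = (g - 3)/(g^2 - 6*g - 7)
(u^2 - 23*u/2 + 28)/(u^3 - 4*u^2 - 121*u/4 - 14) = 2*(2*u - 7)/(4*u^2 + 16*u + 7)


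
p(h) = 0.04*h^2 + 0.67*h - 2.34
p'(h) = 0.08*h + 0.67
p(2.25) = -0.63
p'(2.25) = 0.85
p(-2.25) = -3.64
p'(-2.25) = 0.49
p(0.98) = -1.64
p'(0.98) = 0.75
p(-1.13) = -3.05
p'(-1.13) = 0.58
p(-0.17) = -2.45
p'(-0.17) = 0.66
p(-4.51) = -4.55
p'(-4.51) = 0.31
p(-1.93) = -3.48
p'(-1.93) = 0.52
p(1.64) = -1.13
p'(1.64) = 0.80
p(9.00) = 6.93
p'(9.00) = 1.39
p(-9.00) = -5.13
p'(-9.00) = -0.05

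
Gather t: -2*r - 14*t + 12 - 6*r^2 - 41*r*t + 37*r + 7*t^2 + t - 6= -6*r^2 + 35*r + 7*t^2 + t*(-41*r - 13) + 6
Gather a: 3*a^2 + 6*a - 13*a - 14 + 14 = 3*a^2 - 7*a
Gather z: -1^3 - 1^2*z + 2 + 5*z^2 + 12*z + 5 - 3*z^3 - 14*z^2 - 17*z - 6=-3*z^3 - 9*z^2 - 6*z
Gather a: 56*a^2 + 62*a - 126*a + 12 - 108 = 56*a^2 - 64*a - 96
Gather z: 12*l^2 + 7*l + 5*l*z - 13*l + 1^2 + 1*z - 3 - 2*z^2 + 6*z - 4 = 12*l^2 - 6*l - 2*z^2 + z*(5*l + 7) - 6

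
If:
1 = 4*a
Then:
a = 1/4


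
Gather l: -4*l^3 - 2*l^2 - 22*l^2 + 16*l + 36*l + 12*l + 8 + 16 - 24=-4*l^3 - 24*l^2 + 64*l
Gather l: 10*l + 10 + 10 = 10*l + 20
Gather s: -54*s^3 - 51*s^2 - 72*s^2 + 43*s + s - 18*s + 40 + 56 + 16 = -54*s^3 - 123*s^2 + 26*s + 112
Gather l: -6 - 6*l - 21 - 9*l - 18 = -15*l - 45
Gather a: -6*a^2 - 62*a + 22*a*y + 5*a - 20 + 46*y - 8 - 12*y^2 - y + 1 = -6*a^2 + a*(22*y - 57) - 12*y^2 + 45*y - 27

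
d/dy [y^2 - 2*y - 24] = 2*y - 2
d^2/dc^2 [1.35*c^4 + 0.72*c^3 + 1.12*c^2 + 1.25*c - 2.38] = 16.2*c^2 + 4.32*c + 2.24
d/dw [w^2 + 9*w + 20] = 2*w + 9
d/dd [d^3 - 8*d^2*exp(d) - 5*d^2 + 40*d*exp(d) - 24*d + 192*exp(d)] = -8*d^2*exp(d) + 3*d^2 + 24*d*exp(d) - 10*d + 232*exp(d) - 24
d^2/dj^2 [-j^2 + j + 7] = -2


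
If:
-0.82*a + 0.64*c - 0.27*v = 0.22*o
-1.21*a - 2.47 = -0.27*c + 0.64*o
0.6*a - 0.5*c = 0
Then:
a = 1.06904231625835*v - 3.36179163573373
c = 1.28285077951002*v - 4.03414996288048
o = 0.794605295718881 - 1.47995545657016*v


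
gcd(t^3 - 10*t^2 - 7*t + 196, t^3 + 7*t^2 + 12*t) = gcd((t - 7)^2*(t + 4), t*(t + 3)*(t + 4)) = t + 4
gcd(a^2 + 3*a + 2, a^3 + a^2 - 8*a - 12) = a + 2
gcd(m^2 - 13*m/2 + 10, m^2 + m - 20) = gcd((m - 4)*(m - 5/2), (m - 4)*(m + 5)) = m - 4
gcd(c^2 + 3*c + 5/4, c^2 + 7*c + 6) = 1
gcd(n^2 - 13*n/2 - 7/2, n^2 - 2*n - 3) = 1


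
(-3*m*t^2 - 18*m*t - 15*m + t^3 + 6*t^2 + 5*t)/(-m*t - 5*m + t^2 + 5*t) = (-3*m*t - 3*m + t^2 + t)/(-m + t)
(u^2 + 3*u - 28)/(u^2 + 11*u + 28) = (u - 4)/(u + 4)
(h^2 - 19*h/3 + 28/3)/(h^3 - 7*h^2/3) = (h - 4)/h^2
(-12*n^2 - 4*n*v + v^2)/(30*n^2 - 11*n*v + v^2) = (2*n + v)/(-5*n + v)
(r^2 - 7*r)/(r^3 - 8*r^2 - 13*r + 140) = r/(r^2 - r - 20)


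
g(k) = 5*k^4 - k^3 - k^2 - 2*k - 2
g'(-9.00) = -14807.00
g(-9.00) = 33469.00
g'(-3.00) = -563.00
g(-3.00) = 427.00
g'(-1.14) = -33.25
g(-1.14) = 8.91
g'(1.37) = 41.06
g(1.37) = 8.43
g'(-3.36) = -787.81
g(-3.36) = 668.64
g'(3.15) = 587.05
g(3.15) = 442.80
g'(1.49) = 54.52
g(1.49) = 14.14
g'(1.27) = 31.59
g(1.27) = 4.81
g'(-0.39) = -2.86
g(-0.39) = -1.20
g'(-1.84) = -133.07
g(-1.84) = 61.84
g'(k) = 20*k^3 - 3*k^2 - 2*k - 2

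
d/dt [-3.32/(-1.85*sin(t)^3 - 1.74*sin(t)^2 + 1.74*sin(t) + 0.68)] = (-18.426*sin(t)^2 - 11.5536*sin(t) + 5.7768)*cos(t)/(1.85*sin(t)^3 + 1.74*sin(t)^2 - 1.74*sin(t) - 0.68)^2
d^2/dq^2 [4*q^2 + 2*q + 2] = 8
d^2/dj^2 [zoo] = 0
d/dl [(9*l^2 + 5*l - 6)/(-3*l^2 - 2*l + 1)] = (-3*l^2 - 18*l - 7)/(9*l^4 + 12*l^3 - 2*l^2 - 4*l + 1)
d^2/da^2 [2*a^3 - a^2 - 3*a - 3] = 12*a - 2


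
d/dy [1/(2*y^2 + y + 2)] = (-4*y - 1)/(2*y^2 + y + 2)^2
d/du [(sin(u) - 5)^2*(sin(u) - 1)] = (sin(u) - 5)*(3*sin(u) - 7)*cos(u)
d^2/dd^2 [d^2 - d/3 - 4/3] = 2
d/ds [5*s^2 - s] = 10*s - 1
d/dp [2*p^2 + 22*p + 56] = 4*p + 22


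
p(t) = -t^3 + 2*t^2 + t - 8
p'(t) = -3*t^2 + 4*t + 1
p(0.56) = -6.99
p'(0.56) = 2.30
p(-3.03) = 35.15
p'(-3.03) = -38.66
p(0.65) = -6.78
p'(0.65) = 2.33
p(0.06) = -7.93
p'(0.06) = 1.23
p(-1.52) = -1.39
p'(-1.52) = -12.01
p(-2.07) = 7.37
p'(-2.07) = -20.13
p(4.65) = -60.65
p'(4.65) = -45.27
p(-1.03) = -5.82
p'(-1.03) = -6.30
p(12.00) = -1436.00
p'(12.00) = -383.00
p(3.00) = -14.00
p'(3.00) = -14.00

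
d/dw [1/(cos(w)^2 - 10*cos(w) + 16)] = 2*(cos(w) - 5)*sin(w)/(cos(w)^2 - 10*cos(w) + 16)^2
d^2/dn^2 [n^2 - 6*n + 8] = 2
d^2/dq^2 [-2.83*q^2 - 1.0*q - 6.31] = -5.66000000000000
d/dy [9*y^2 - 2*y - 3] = 18*y - 2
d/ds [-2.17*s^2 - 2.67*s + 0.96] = -4.34*s - 2.67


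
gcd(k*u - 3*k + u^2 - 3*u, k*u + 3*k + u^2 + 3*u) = k + u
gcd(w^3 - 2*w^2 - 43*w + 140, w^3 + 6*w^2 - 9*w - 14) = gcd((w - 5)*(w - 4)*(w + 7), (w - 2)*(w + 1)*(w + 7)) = w + 7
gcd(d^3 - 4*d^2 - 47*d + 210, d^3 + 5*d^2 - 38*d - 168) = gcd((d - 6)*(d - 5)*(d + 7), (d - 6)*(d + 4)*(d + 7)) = d^2 + d - 42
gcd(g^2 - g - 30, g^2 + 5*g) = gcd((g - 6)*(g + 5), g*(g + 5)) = g + 5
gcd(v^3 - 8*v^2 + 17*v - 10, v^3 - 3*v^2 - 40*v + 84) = v - 2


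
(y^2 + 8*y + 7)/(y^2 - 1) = (y + 7)/(y - 1)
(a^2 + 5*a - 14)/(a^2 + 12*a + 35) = (a - 2)/(a + 5)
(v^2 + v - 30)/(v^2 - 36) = (v - 5)/(v - 6)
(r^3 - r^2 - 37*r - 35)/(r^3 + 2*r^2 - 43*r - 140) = (r + 1)/(r + 4)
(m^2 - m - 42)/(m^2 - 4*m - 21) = (m + 6)/(m + 3)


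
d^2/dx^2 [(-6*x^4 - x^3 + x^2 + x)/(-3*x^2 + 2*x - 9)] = 2*(54*x^6 - 108*x^5 + 558*x^4 - 902*x^3 + 2943*x^2 + 324*x - 99)/(27*x^6 - 54*x^5 + 279*x^4 - 332*x^3 + 837*x^2 - 486*x + 729)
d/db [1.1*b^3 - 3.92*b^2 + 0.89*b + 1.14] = 3.3*b^2 - 7.84*b + 0.89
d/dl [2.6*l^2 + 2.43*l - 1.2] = 5.2*l + 2.43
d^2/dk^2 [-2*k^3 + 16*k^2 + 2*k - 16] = 32 - 12*k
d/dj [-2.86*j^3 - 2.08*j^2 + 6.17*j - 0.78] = -8.58*j^2 - 4.16*j + 6.17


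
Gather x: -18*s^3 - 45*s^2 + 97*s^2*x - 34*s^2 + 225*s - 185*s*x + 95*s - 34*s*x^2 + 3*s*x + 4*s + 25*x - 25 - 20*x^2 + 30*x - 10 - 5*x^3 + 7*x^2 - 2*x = -18*s^3 - 79*s^2 + 324*s - 5*x^3 + x^2*(-34*s - 13) + x*(97*s^2 - 182*s + 53) - 35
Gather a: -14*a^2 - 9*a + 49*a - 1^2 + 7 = -14*a^2 + 40*a + 6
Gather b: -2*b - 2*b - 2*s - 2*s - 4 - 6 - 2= -4*b - 4*s - 12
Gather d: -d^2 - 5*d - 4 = -d^2 - 5*d - 4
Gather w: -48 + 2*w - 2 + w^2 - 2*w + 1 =w^2 - 49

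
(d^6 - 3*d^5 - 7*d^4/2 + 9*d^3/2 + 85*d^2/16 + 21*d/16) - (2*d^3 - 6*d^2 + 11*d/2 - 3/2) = d^6 - 3*d^5 - 7*d^4/2 + 5*d^3/2 + 181*d^2/16 - 67*d/16 + 3/2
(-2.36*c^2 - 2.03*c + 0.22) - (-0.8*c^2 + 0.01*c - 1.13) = -1.56*c^2 - 2.04*c + 1.35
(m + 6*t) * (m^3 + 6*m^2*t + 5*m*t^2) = m^4 + 12*m^3*t + 41*m^2*t^2 + 30*m*t^3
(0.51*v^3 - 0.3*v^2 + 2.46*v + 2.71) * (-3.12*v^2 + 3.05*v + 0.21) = -1.5912*v^5 + 2.4915*v^4 - 8.4831*v^3 - 1.0152*v^2 + 8.7821*v + 0.5691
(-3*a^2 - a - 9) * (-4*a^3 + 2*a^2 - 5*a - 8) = 12*a^5 - 2*a^4 + 49*a^3 + 11*a^2 + 53*a + 72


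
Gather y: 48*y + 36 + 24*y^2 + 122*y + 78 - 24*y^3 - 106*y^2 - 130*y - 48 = -24*y^3 - 82*y^2 + 40*y + 66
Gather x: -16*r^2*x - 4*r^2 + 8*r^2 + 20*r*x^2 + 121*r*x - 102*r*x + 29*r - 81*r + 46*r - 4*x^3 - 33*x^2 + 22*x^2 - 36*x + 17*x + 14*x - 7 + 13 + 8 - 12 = 4*r^2 - 6*r - 4*x^3 + x^2*(20*r - 11) + x*(-16*r^2 + 19*r - 5) + 2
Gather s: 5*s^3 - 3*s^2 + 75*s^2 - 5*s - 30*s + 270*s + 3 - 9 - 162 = 5*s^3 + 72*s^2 + 235*s - 168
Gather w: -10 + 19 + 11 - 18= 2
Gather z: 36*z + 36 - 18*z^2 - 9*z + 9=-18*z^2 + 27*z + 45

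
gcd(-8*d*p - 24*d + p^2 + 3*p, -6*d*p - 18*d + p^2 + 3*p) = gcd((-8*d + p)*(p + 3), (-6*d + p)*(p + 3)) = p + 3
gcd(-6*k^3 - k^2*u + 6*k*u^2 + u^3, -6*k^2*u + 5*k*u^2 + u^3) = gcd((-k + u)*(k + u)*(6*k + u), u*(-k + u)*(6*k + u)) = -6*k^2 + 5*k*u + u^2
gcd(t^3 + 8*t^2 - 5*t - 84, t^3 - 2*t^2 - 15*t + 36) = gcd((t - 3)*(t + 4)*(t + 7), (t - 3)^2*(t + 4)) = t^2 + t - 12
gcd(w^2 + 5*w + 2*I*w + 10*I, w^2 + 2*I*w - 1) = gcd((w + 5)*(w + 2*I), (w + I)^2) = 1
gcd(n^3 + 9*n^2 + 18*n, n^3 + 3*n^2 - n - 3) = n + 3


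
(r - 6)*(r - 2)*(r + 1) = r^3 - 7*r^2 + 4*r + 12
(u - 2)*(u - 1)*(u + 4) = u^3 + u^2 - 10*u + 8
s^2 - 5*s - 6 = (s - 6)*(s + 1)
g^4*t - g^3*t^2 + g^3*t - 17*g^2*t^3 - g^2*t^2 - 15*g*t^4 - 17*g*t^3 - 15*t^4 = (g - 5*t)*(g + t)*(g + 3*t)*(g*t + t)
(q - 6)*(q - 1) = q^2 - 7*q + 6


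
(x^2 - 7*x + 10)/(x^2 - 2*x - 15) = (x - 2)/(x + 3)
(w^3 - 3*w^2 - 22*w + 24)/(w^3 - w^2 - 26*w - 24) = (w - 1)/(w + 1)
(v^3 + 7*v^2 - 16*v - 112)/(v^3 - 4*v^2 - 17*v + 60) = (v^2 + 3*v - 28)/(v^2 - 8*v + 15)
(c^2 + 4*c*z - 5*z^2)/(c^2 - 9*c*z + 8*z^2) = (-c - 5*z)/(-c + 8*z)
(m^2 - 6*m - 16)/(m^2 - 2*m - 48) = (m + 2)/(m + 6)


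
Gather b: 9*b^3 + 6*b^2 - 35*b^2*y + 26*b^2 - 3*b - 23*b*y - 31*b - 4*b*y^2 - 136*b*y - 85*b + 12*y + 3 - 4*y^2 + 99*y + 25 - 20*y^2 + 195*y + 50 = 9*b^3 + b^2*(32 - 35*y) + b*(-4*y^2 - 159*y - 119) - 24*y^2 + 306*y + 78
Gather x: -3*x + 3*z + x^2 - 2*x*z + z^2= x^2 + x*(-2*z - 3) + z^2 + 3*z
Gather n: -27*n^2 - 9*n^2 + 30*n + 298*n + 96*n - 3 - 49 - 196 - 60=-36*n^2 + 424*n - 308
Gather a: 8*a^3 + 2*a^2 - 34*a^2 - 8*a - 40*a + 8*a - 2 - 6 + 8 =8*a^3 - 32*a^2 - 40*a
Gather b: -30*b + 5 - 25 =-30*b - 20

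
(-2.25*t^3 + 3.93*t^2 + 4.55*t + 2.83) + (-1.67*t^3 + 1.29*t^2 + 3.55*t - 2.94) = -3.92*t^3 + 5.22*t^2 + 8.1*t - 0.11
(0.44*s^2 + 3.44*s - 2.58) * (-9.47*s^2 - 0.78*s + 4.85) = -4.1668*s^4 - 32.92*s^3 + 23.8834*s^2 + 18.6964*s - 12.513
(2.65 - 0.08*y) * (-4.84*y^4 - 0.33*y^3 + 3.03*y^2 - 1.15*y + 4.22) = 0.3872*y^5 - 12.7996*y^4 - 1.1169*y^3 + 8.1215*y^2 - 3.3851*y + 11.183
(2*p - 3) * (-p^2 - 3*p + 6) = -2*p^3 - 3*p^2 + 21*p - 18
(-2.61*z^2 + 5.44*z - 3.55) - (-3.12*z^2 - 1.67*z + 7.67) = 0.51*z^2 + 7.11*z - 11.22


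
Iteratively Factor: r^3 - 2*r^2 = (r - 2)*(r^2) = r*(r - 2)*(r)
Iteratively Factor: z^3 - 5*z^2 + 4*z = (z - 1)*(z^2 - 4*z) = z*(z - 1)*(z - 4)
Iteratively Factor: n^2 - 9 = (n + 3)*(n - 3)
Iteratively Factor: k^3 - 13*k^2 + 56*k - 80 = (k - 4)*(k^2 - 9*k + 20) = (k - 5)*(k - 4)*(k - 4)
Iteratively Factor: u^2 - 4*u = (u)*(u - 4)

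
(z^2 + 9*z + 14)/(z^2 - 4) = (z + 7)/(z - 2)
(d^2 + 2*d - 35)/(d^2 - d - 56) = (d - 5)/(d - 8)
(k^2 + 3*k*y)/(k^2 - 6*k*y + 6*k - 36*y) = k*(k + 3*y)/(k^2 - 6*k*y + 6*k - 36*y)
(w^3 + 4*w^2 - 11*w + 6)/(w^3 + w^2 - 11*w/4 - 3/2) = 4*(w^3 + 4*w^2 - 11*w + 6)/(4*w^3 + 4*w^2 - 11*w - 6)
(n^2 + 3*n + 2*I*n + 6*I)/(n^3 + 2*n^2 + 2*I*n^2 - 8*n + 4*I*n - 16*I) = (n + 3)/(n^2 + 2*n - 8)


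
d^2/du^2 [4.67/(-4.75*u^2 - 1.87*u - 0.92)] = (210.73375*u^2 + 82.96255*u - 4.67*(9.5*u + 1.87)*(19.0*u + 3.74) + 40.8158)/(4.75*u^2 + 1.87*u + 0.92)^3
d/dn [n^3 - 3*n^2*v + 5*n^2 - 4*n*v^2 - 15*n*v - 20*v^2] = 3*n^2 - 6*n*v + 10*n - 4*v^2 - 15*v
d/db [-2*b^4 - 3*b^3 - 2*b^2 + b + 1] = -8*b^3 - 9*b^2 - 4*b + 1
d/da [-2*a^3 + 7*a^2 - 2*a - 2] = -6*a^2 + 14*a - 2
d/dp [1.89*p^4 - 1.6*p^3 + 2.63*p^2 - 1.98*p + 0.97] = 7.56*p^3 - 4.8*p^2 + 5.26*p - 1.98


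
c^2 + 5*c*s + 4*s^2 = (c + s)*(c + 4*s)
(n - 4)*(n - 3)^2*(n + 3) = n^4 - 7*n^3 + 3*n^2 + 63*n - 108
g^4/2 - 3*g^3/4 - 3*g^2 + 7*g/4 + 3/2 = (g/2 + 1)*(g - 3)*(g - 1)*(g + 1/2)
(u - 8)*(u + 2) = u^2 - 6*u - 16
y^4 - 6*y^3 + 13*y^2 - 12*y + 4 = (y - 2)^2*(y - 1)^2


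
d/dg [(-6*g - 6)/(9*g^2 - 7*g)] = 6*(9*g^2 + 18*g - 7)/(g^2*(81*g^2 - 126*g + 49))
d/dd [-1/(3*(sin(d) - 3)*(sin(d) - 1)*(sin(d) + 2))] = (3*sin(d)^2 - 4*sin(d) - 5)*cos(d)/(3*(sin(d) - 3)^2*(sin(d) - 1)^2*(sin(d) + 2)^2)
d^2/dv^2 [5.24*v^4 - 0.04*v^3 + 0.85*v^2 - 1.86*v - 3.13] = 62.88*v^2 - 0.24*v + 1.7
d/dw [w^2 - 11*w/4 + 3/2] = 2*w - 11/4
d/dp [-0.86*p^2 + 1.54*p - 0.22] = 1.54 - 1.72*p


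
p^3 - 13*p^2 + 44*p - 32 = (p - 8)*(p - 4)*(p - 1)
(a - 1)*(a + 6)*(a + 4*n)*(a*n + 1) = a^4*n + 4*a^3*n^2 + 5*a^3*n + a^3 + 20*a^2*n^2 - 2*a^2*n + 5*a^2 - 24*a*n^2 + 20*a*n - 6*a - 24*n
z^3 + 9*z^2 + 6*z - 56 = (z - 2)*(z + 4)*(z + 7)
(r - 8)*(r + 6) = r^2 - 2*r - 48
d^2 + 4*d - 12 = (d - 2)*(d + 6)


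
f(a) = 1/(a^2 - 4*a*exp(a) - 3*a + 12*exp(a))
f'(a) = (4*a*exp(a) - 2*a - 8*exp(a) + 3)/(a^2 - 4*a*exp(a) - 3*a + 12*exp(a))^2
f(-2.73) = 0.06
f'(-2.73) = 0.02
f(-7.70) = 0.01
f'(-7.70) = 0.00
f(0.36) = 0.07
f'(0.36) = -0.04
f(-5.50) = 0.02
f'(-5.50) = 0.01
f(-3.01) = 0.05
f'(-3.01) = 0.02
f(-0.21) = 0.09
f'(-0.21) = -0.03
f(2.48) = 0.04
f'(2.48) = 0.04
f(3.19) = -0.06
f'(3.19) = 0.35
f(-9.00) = 0.01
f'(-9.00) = 0.00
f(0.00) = 0.08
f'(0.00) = -0.03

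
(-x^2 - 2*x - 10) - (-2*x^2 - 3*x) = x^2 + x - 10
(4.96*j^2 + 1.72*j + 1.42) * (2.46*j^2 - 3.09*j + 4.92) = 12.2016*j^4 - 11.0952*j^3 + 22.5816*j^2 + 4.0746*j + 6.9864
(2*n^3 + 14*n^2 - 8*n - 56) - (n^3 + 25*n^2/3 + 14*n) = n^3 + 17*n^2/3 - 22*n - 56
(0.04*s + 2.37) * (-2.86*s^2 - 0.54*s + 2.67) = -0.1144*s^3 - 6.7998*s^2 - 1.173*s + 6.3279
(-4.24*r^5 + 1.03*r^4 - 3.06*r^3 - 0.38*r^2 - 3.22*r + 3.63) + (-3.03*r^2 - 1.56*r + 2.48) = -4.24*r^5 + 1.03*r^4 - 3.06*r^3 - 3.41*r^2 - 4.78*r + 6.11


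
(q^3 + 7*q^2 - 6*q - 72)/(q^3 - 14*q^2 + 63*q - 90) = (q^2 + 10*q + 24)/(q^2 - 11*q + 30)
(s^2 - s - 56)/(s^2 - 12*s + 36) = (s^2 - s - 56)/(s^2 - 12*s + 36)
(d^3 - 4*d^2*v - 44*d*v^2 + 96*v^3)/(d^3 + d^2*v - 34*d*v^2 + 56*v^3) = (-d^2 + 2*d*v + 48*v^2)/(-d^2 - 3*d*v + 28*v^2)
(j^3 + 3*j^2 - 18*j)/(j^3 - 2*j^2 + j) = (j^2 + 3*j - 18)/(j^2 - 2*j + 1)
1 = 1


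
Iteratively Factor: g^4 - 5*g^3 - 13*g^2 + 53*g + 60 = (g + 1)*(g^3 - 6*g^2 - 7*g + 60) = (g - 4)*(g + 1)*(g^2 - 2*g - 15) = (g - 5)*(g - 4)*(g + 1)*(g + 3)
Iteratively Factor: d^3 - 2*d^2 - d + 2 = (d + 1)*(d^2 - 3*d + 2) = (d - 2)*(d + 1)*(d - 1)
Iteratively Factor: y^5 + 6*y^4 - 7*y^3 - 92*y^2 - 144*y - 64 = (y - 4)*(y^4 + 10*y^3 + 33*y^2 + 40*y + 16) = (y - 4)*(y + 4)*(y^3 + 6*y^2 + 9*y + 4) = (y - 4)*(y + 1)*(y + 4)*(y^2 + 5*y + 4) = (y - 4)*(y + 1)*(y + 4)^2*(y + 1)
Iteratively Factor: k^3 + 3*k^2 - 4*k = (k)*(k^2 + 3*k - 4) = k*(k - 1)*(k + 4)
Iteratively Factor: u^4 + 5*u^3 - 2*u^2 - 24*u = (u)*(u^3 + 5*u^2 - 2*u - 24) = u*(u + 4)*(u^2 + u - 6) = u*(u - 2)*(u + 4)*(u + 3)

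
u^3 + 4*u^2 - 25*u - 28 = (u - 4)*(u + 1)*(u + 7)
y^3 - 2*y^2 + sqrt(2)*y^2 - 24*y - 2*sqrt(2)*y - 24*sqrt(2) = (y - 6)*(y + 4)*(y + sqrt(2))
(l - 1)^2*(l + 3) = l^3 + l^2 - 5*l + 3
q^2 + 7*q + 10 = (q + 2)*(q + 5)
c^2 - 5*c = c*(c - 5)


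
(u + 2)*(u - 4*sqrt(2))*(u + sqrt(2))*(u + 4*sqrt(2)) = u^4 + sqrt(2)*u^3 + 2*u^3 - 32*u^2 + 2*sqrt(2)*u^2 - 64*u - 32*sqrt(2)*u - 64*sqrt(2)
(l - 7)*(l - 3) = l^2 - 10*l + 21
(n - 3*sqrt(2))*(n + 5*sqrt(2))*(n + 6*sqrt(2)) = n^3 + 8*sqrt(2)*n^2 - 6*n - 180*sqrt(2)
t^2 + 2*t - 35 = (t - 5)*(t + 7)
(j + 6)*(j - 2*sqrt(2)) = j^2 - 2*sqrt(2)*j + 6*j - 12*sqrt(2)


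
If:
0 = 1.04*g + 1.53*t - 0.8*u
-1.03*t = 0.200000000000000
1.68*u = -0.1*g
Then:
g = 0.27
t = -0.19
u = -0.02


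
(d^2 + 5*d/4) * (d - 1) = d^3 + d^2/4 - 5*d/4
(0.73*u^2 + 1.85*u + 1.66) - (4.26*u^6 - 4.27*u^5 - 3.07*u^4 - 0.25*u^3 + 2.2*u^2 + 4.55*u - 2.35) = -4.26*u^6 + 4.27*u^5 + 3.07*u^4 + 0.25*u^3 - 1.47*u^2 - 2.7*u + 4.01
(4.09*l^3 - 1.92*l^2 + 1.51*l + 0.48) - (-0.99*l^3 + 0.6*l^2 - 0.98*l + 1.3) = 5.08*l^3 - 2.52*l^2 + 2.49*l - 0.82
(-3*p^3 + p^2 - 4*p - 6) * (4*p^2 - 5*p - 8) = -12*p^5 + 19*p^4 + 3*p^3 - 12*p^2 + 62*p + 48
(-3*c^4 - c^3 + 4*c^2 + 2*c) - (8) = -3*c^4 - c^3 + 4*c^2 + 2*c - 8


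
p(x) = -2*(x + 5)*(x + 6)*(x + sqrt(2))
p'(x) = -2*(x + 5)*(x + 6) - 2*(x + 5)*(x + sqrt(2)) - 2*(x + 6)*(x + sqrt(2))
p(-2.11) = 15.64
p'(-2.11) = -13.05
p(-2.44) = 18.70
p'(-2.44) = -5.67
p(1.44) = -273.51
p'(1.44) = -175.06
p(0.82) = -177.36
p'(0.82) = -135.87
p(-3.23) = 17.81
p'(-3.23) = 6.68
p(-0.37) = -54.44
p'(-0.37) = -73.56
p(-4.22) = 7.79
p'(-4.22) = 11.59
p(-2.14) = 16.02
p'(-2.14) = -12.32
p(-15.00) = 2445.44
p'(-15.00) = -696.26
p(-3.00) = 19.03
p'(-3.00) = 3.86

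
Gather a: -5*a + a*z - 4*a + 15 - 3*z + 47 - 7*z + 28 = a*(z - 9) - 10*z + 90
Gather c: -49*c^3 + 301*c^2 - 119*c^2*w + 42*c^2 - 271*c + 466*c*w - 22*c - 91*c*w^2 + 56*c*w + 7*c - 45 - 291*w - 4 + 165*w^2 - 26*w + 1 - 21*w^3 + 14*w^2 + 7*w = -49*c^3 + c^2*(343 - 119*w) + c*(-91*w^2 + 522*w - 286) - 21*w^3 + 179*w^2 - 310*w - 48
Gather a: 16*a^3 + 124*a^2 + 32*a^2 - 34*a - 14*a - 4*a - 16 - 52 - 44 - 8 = 16*a^3 + 156*a^2 - 52*a - 120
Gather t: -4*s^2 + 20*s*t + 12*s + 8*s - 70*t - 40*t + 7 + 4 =-4*s^2 + 20*s + t*(20*s - 110) + 11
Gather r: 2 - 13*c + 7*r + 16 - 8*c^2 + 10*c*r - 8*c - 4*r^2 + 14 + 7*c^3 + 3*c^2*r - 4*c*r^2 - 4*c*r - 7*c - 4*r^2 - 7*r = 7*c^3 - 8*c^2 - 28*c + r^2*(-4*c - 8) + r*(3*c^2 + 6*c) + 32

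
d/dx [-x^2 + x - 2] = 1 - 2*x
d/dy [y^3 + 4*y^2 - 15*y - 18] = 3*y^2 + 8*y - 15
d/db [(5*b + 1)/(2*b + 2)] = 2/(b^2 + 2*b + 1)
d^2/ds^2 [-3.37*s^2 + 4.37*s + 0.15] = -6.74000000000000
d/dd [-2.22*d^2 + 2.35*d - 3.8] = 2.35 - 4.44*d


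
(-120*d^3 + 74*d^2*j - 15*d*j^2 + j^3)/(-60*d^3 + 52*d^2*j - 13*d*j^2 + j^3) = (4*d - j)/(2*d - j)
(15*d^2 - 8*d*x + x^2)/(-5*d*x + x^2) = (-3*d + x)/x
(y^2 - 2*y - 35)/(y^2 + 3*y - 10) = (y - 7)/(y - 2)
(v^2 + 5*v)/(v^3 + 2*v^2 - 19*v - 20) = v/(v^2 - 3*v - 4)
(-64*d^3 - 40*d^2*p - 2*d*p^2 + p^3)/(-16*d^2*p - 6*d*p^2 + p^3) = (4*d + p)/p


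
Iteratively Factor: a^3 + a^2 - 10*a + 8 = (a - 2)*(a^2 + 3*a - 4) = (a - 2)*(a - 1)*(a + 4)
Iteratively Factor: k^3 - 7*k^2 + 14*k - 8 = (k - 2)*(k^2 - 5*k + 4) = (k - 4)*(k - 2)*(k - 1)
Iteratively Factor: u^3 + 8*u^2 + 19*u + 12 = (u + 4)*(u^2 + 4*u + 3) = (u + 3)*(u + 4)*(u + 1)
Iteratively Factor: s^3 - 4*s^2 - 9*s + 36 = (s - 3)*(s^2 - s - 12) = (s - 3)*(s + 3)*(s - 4)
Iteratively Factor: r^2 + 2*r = (r + 2)*(r)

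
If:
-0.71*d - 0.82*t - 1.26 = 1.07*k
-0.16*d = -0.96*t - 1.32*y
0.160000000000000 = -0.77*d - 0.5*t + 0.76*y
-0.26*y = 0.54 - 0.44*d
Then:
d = 1.98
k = -1.40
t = -1.43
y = 1.28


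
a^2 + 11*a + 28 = (a + 4)*(a + 7)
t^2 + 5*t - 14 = (t - 2)*(t + 7)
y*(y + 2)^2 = y^3 + 4*y^2 + 4*y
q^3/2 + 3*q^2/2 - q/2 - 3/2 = (q/2 + 1/2)*(q - 1)*(q + 3)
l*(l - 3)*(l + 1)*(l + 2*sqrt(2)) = l^4 - 2*l^3 + 2*sqrt(2)*l^3 - 4*sqrt(2)*l^2 - 3*l^2 - 6*sqrt(2)*l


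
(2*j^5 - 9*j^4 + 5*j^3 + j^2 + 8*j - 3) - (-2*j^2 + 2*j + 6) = 2*j^5 - 9*j^4 + 5*j^3 + 3*j^2 + 6*j - 9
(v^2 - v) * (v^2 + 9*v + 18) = v^4 + 8*v^3 + 9*v^2 - 18*v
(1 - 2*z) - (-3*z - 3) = z + 4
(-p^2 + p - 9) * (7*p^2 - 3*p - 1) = -7*p^4 + 10*p^3 - 65*p^2 + 26*p + 9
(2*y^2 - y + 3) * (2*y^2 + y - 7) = 4*y^4 - 9*y^2 + 10*y - 21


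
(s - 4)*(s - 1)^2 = s^3 - 6*s^2 + 9*s - 4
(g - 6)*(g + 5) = g^2 - g - 30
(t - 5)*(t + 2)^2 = t^3 - t^2 - 16*t - 20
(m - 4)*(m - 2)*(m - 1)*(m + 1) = m^4 - 6*m^3 + 7*m^2 + 6*m - 8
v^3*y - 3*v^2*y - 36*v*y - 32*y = (v - 8)*(v + 4)*(v*y + y)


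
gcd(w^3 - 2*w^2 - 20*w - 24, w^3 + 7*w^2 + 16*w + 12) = w^2 + 4*w + 4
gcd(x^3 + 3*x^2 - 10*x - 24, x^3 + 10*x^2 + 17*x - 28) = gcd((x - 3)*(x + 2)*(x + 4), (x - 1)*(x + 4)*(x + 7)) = x + 4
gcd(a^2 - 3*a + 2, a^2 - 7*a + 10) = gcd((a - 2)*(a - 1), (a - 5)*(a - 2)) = a - 2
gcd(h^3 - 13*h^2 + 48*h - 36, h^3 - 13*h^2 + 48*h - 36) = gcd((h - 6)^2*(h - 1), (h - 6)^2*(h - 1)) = h^3 - 13*h^2 + 48*h - 36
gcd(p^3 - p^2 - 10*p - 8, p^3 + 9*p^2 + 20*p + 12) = p^2 + 3*p + 2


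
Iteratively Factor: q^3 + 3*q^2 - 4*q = (q + 4)*(q^2 - q) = (q - 1)*(q + 4)*(q)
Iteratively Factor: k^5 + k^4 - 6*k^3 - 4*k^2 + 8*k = (k - 1)*(k^4 + 2*k^3 - 4*k^2 - 8*k) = (k - 1)*(k + 2)*(k^3 - 4*k) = k*(k - 1)*(k + 2)*(k^2 - 4) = k*(k - 1)*(k + 2)^2*(k - 2)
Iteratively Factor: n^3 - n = (n + 1)*(n^2 - n) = n*(n + 1)*(n - 1)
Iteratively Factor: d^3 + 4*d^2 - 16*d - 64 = (d + 4)*(d^2 - 16) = (d + 4)^2*(d - 4)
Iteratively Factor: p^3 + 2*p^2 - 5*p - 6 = (p + 3)*(p^2 - p - 2) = (p + 1)*(p + 3)*(p - 2)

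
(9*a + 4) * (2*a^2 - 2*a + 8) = 18*a^3 - 10*a^2 + 64*a + 32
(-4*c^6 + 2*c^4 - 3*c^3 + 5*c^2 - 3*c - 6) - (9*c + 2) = -4*c^6 + 2*c^4 - 3*c^3 + 5*c^2 - 12*c - 8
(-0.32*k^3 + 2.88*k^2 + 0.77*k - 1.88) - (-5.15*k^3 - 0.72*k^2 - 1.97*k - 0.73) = 4.83*k^3 + 3.6*k^2 + 2.74*k - 1.15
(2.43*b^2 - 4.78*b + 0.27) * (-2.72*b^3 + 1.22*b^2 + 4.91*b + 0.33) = -6.6096*b^5 + 15.9662*b^4 + 5.3653*b^3 - 22.3385*b^2 - 0.2517*b + 0.0891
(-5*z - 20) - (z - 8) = -6*z - 12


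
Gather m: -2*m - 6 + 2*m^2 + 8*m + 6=2*m^2 + 6*m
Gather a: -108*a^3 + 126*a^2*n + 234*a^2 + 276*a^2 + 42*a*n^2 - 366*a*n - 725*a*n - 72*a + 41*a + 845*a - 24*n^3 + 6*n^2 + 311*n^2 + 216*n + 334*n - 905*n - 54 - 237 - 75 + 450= -108*a^3 + a^2*(126*n + 510) + a*(42*n^2 - 1091*n + 814) - 24*n^3 + 317*n^2 - 355*n + 84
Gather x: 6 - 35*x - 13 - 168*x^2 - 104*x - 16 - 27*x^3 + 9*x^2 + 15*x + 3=-27*x^3 - 159*x^2 - 124*x - 20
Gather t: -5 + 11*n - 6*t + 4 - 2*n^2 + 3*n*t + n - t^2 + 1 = -2*n^2 + 12*n - t^2 + t*(3*n - 6)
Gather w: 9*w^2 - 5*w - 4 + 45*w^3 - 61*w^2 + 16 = 45*w^3 - 52*w^2 - 5*w + 12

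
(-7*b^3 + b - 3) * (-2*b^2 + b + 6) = 14*b^5 - 7*b^4 - 44*b^3 + 7*b^2 + 3*b - 18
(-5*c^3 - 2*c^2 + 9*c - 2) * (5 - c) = 5*c^4 - 23*c^3 - 19*c^2 + 47*c - 10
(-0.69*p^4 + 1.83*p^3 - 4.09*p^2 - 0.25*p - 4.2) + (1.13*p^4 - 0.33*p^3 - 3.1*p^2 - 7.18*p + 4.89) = 0.44*p^4 + 1.5*p^3 - 7.19*p^2 - 7.43*p + 0.69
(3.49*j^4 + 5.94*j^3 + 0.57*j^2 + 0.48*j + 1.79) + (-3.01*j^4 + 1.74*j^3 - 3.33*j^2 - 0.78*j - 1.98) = 0.48*j^4 + 7.68*j^3 - 2.76*j^2 - 0.3*j - 0.19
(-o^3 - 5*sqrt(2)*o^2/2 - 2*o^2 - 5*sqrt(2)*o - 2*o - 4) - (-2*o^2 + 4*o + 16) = -o^3 - 5*sqrt(2)*o^2/2 - 5*sqrt(2)*o - 6*o - 20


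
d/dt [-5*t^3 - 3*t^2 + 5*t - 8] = -15*t^2 - 6*t + 5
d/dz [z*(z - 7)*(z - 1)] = 3*z^2 - 16*z + 7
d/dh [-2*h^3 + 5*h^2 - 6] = 2*h*(5 - 3*h)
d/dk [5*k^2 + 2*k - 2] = 10*k + 2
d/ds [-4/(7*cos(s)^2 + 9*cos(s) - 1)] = -4*(14*cos(s) + 9)*sin(s)/(7*cos(s)^2 + 9*cos(s) - 1)^2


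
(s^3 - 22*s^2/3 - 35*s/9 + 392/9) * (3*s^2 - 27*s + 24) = 3*s^5 - 49*s^4 + 631*s^3/3 + 179*s^2/3 - 3808*s/3 + 3136/3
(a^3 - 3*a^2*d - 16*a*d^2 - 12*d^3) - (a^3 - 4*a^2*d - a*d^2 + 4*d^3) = a^2*d - 15*a*d^2 - 16*d^3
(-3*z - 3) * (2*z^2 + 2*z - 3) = -6*z^3 - 12*z^2 + 3*z + 9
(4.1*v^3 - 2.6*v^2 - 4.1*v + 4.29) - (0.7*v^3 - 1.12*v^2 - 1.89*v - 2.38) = 3.4*v^3 - 1.48*v^2 - 2.21*v + 6.67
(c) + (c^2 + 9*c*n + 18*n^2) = c^2 + 9*c*n + c + 18*n^2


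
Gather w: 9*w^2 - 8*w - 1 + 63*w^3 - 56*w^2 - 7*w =63*w^3 - 47*w^2 - 15*w - 1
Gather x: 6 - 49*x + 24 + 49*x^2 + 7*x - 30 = 49*x^2 - 42*x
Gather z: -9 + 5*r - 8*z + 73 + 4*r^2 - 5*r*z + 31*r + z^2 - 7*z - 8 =4*r^2 + 36*r + z^2 + z*(-5*r - 15) + 56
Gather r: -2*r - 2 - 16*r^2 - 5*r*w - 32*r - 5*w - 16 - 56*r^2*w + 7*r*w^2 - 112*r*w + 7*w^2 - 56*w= r^2*(-56*w - 16) + r*(7*w^2 - 117*w - 34) + 7*w^2 - 61*w - 18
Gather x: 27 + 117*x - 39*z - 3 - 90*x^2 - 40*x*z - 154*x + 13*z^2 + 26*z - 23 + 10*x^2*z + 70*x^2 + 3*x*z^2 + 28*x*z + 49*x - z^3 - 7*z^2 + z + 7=x^2*(10*z - 20) + x*(3*z^2 - 12*z + 12) - z^3 + 6*z^2 - 12*z + 8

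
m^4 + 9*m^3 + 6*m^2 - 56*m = m*(m - 2)*(m + 4)*(m + 7)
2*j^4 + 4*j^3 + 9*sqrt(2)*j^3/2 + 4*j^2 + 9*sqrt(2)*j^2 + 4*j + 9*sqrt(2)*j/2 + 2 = (j + 1)*(j + 2*sqrt(2))*(sqrt(2)*j + 1/2)*(sqrt(2)*j + sqrt(2))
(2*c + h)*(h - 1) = 2*c*h - 2*c + h^2 - h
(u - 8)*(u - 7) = u^2 - 15*u + 56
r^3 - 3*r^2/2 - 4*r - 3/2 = (r - 3)*(r + 1/2)*(r + 1)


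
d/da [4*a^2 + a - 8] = 8*a + 1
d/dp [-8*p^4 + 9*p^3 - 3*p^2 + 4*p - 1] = -32*p^3 + 27*p^2 - 6*p + 4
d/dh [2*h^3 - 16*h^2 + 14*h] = 6*h^2 - 32*h + 14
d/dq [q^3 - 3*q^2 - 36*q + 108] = 3*q^2 - 6*q - 36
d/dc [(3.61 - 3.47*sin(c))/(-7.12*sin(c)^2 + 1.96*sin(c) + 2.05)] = (-24.7064*sin(c)^2 + 51.4064*sin(c) - 14.1891)*cos(c)/(50.6944*sin(c)^4 - 27.9104*sin(c)^3 - 25.3504*sin(c)^2 + 8.036*sin(c) + 4.2025)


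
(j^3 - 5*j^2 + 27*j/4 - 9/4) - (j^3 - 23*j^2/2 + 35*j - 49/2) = 13*j^2/2 - 113*j/4 + 89/4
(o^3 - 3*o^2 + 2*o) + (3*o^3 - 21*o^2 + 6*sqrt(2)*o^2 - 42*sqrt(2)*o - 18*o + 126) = 4*o^3 - 24*o^2 + 6*sqrt(2)*o^2 - 42*sqrt(2)*o - 16*o + 126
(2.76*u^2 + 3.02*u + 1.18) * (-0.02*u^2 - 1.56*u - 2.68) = -0.0552*u^4 - 4.366*u^3 - 12.1316*u^2 - 9.9344*u - 3.1624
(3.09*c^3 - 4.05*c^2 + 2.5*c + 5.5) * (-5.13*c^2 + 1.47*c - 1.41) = -15.8517*c^5 + 25.3188*c^4 - 23.1354*c^3 - 18.8295*c^2 + 4.56*c - 7.755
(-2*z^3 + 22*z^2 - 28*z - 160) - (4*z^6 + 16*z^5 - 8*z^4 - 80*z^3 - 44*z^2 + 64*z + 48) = -4*z^6 - 16*z^5 + 8*z^4 + 78*z^3 + 66*z^2 - 92*z - 208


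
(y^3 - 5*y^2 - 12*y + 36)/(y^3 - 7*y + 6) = (y - 6)/(y - 1)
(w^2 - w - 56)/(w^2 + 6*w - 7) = (w - 8)/(w - 1)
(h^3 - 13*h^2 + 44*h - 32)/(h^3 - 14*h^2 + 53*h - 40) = (h - 4)/(h - 5)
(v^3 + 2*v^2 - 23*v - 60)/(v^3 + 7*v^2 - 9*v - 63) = (v^2 - v - 20)/(v^2 + 4*v - 21)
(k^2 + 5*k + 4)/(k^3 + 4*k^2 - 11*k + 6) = (k^2 + 5*k + 4)/(k^3 + 4*k^2 - 11*k + 6)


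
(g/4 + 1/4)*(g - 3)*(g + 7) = g^3/4 + 5*g^2/4 - 17*g/4 - 21/4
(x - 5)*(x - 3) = x^2 - 8*x + 15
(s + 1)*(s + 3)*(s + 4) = s^3 + 8*s^2 + 19*s + 12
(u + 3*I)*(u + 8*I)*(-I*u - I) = -I*u^3 + 11*u^2 - I*u^2 + 11*u + 24*I*u + 24*I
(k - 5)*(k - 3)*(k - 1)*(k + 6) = k^4 - 3*k^3 - 31*k^2 + 123*k - 90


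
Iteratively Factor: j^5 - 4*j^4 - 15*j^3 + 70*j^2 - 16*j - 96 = (j - 4)*(j^4 - 15*j^2 + 10*j + 24) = (j - 4)*(j - 3)*(j^3 + 3*j^2 - 6*j - 8) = (j - 4)*(j - 3)*(j - 2)*(j^2 + 5*j + 4) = (j - 4)*(j - 3)*(j - 2)*(j + 4)*(j + 1)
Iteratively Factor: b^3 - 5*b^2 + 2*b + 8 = (b - 4)*(b^2 - b - 2) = (b - 4)*(b + 1)*(b - 2)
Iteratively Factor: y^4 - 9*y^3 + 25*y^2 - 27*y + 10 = (y - 5)*(y^3 - 4*y^2 + 5*y - 2) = (y - 5)*(y - 1)*(y^2 - 3*y + 2) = (y - 5)*(y - 1)^2*(y - 2)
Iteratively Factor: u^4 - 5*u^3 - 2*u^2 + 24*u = (u)*(u^3 - 5*u^2 - 2*u + 24) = u*(u + 2)*(u^2 - 7*u + 12) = u*(u - 4)*(u + 2)*(u - 3)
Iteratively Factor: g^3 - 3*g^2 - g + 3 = (g + 1)*(g^2 - 4*g + 3) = (g - 3)*(g + 1)*(g - 1)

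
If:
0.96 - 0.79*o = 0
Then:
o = 1.22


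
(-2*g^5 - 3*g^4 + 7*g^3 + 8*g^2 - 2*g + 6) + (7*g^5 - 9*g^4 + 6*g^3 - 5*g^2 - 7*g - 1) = 5*g^5 - 12*g^4 + 13*g^3 + 3*g^2 - 9*g + 5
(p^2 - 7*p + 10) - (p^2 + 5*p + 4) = 6 - 12*p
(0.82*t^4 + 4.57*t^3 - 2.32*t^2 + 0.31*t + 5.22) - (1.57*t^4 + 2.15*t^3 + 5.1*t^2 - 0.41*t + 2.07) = -0.75*t^4 + 2.42*t^3 - 7.42*t^2 + 0.72*t + 3.15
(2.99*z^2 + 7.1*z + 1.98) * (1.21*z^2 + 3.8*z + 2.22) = 3.6179*z^4 + 19.953*z^3 + 36.0136*z^2 + 23.286*z + 4.3956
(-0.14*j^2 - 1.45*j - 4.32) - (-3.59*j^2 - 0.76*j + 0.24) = 3.45*j^2 - 0.69*j - 4.56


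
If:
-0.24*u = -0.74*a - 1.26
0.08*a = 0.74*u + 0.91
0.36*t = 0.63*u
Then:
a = -2.18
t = -2.56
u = -1.47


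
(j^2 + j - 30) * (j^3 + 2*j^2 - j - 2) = j^5 + 3*j^4 - 29*j^3 - 63*j^2 + 28*j + 60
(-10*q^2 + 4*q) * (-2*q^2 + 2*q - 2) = 20*q^4 - 28*q^3 + 28*q^2 - 8*q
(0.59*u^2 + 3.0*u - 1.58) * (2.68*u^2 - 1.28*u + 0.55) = 1.5812*u^4 + 7.2848*u^3 - 7.7499*u^2 + 3.6724*u - 0.869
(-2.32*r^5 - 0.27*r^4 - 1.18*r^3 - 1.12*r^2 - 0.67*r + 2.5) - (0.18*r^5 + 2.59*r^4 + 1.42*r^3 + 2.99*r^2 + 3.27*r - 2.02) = -2.5*r^5 - 2.86*r^4 - 2.6*r^3 - 4.11*r^2 - 3.94*r + 4.52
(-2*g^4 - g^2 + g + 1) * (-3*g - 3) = 6*g^5 + 6*g^4 + 3*g^3 - 6*g - 3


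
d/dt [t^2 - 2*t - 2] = 2*t - 2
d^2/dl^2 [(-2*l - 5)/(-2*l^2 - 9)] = 4*(4*l^3 + 30*l^2 - 54*l - 45)/(8*l^6 + 108*l^4 + 486*l^2 + 729)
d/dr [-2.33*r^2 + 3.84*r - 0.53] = 3.84 - 4.66*r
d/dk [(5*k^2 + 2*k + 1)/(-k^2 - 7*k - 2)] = 3*(-11*k^2 - 6*k + 1)/(k^4 + 14*k^3 + 53*k^2 + 28*k + 4)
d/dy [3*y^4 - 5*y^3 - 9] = y^2*(12*y - 15)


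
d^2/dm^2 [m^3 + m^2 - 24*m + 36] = 6*m + 2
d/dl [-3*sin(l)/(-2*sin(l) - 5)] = 15*cos(l)/(2*sin(l) + 5)^2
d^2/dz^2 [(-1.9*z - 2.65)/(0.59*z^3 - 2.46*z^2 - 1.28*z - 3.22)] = (-3.96834*z^5 + 5.47637999999998*z^4 + 35.67352*z^3 - 127.5282*z^2 + 10.02894*z + 48.96092)/(0.205379*z^9 - 2.568978*z^8 + 9.374628*z^7 - 7.10283*z^6 + 7.702872*z^5 - 55.959384*z^4 - 44.5799*z^3 - 92.345736*z^2 - 39.814656*z - 33.386248)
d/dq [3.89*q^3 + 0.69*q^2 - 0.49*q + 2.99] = 11.67*q^2 + 1.38*q - 0.49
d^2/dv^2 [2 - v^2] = -2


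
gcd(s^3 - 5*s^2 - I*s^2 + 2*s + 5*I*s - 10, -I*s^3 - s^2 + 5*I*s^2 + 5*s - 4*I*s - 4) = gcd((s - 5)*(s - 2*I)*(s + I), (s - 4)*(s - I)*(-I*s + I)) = 1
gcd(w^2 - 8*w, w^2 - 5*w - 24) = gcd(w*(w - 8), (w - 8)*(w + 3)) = w - 8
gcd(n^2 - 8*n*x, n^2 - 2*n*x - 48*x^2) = -n + 8*x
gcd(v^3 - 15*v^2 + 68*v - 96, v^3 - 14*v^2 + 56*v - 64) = v^2 - 12*v + 32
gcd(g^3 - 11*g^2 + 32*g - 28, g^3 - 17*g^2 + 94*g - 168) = g - 7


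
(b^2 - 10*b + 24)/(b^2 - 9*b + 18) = (b - 4)/(b - 3)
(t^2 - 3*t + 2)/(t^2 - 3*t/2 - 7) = 2*(-t^2 + 3*t - 2)/(-2*t^2 + 3*t + 14)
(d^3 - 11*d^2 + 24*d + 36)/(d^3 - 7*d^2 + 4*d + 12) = (d - 6)/(d - 2)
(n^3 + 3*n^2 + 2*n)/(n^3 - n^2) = (n^2 + 3*n + 2)/(n*(n - 1))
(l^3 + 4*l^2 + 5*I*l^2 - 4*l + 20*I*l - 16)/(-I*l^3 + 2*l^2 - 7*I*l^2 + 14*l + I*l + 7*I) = (I*l^2 + 4*l*(-1 + I) - 16)/(l^2 + l*(7 + I) + 7*I)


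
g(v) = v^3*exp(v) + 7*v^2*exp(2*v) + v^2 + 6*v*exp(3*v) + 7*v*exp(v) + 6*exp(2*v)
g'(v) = v^3*exp(v) + 14*v^2*exp(2*v) + 3*v^2*exp(v) + 18*v*exp(3*v) + 14*v*exp(2*v) + 7*v*exp(v) + 2*v + 6*exp(3*v) + 12*exp(2*v) + 7*exp(v)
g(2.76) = 80770.06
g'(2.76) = 259991.57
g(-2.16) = 2.25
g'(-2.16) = -4.23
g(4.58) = 26947208.48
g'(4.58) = 85543426.91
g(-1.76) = 0.81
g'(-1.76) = -3.00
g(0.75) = 99.80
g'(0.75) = 353.04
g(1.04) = 274.80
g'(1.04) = 948.47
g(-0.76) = -0.39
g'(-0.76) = 1.15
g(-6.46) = 41.24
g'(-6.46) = -13.20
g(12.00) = 310435531657045543.68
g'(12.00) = 957151573938131536.17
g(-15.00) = 225.00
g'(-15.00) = -30.00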